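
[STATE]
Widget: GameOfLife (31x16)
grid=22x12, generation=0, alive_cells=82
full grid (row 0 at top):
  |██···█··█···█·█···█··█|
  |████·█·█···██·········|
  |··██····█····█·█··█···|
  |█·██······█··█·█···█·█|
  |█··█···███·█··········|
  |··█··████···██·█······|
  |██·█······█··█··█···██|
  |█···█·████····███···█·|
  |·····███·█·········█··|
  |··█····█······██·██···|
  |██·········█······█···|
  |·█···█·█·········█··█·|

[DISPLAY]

Gen: 0                         
██···█··█···█·█···█··█         
████·█·█···██·········         
··██····█····█·█··█···         
█·██······█··█·█···█·█         
█··█···███·█··········         
··█··████···██·█······         
██·█······█··█··█···██         
█···█·████····███···█·         
·····███·█·········█··         
··█····█······██·██···         
██·········█······█···         
·█···█·█·········█··█·         
                               
                               
                               


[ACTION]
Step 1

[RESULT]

Gen: 1                         
█···█·█····███········         
█··█··███··██·█·······         
█··········█·█········         
····█··█··█·█·········         
···██····███·█········         
█·███·█···█████·······         
█████·······██··█···██         
██··█····██···███··███         
·····█···█·······███··         
·█·····██········███··         
███···█·········█·██··         
██····················         
                               
                               
                               


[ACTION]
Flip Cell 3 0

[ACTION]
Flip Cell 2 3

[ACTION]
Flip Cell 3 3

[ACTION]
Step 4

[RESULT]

Gen: 5                         
········█····█········         
·······█······█·······         
██·····█·····███······         
██·····██··██··██·····         
···········█·█·██·····         
······███···██·██·····         
······███·····█·█·····         
·█····██·······█······         
··█···················         
··█···················         
···█····█·············         
·███··················         
                               
                               
                               


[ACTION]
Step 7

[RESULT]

Gen: 12                        
·····██···············         
·····█·█··············         
██···█················         
██···█·█··············         
·····██···············         
················██····         
················██····         
··██··················         
·██·█·················         
··██·██···············         
····█·················         
······················         
                               
                               
                               


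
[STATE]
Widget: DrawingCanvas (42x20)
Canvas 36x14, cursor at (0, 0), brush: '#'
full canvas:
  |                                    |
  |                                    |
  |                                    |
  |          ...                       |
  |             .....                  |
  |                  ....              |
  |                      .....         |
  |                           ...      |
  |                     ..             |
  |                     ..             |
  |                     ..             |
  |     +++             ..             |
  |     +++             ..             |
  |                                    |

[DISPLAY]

+                                         
                                          
                                          
          ...                             
             .....                        
                  ....                    
                      .....               
                           ...            
                     ..                   
                     ..                   
                     ..                   
     +++             ..                   
     +++             ..                   
                                          
                                          
                                          
                                          
                                          
                                          
                                          


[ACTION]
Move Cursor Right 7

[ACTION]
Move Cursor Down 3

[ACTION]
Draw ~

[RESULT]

                                          
                                          
                                          
       ~  ...                             
             .....                        
                  ....                    
                      .....               
                           ...            
                     ..                   
                     ..                   
                     ..                   
     +++             ..                   
     +++             ..                   
                                          
                                          
                                          
                                          
                                          
                                          
                                          


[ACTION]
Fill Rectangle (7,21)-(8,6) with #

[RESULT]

                                          
                                          
                                          
       ~  ...                             
             .....                        
                  ....                    
                      .....               
      ################     ...            
      ################.                   
                     ..                   
                     ..                   
     +++             ..                   
     +++             ..                   
                                          
                                          
                                          
                                          
                                          
                                          
                                          


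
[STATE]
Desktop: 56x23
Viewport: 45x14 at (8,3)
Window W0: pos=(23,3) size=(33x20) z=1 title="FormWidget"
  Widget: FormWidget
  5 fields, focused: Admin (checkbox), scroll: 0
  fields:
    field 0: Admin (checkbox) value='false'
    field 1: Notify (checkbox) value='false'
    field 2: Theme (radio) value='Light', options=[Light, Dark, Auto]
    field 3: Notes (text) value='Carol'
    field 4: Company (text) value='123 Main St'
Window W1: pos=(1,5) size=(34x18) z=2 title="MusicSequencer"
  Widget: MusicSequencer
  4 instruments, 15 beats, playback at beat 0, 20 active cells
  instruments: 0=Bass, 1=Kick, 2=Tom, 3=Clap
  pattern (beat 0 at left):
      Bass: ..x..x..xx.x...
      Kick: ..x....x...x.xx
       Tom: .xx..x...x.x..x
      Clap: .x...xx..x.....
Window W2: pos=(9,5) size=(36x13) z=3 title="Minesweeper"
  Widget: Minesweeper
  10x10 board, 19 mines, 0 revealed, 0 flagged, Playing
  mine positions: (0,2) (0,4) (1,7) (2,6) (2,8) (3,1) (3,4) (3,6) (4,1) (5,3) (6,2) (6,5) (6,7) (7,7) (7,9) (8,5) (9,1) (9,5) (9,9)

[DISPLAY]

               ┏━━━━━━━━━━━━━━━━━━━━━━━━━━━━━
               ┃ FormWidget                  
━┏━━━━━━━━━━━━━━━━━━━━━━━━━━━━━━━━━━┓────────
S┃ Minesweeper                      ┃        
─┠──────────────────────────────────┨        
1┃■■■■■■■■■■                        ┃ht  ( ) 
·┃■■■■■■■■■■                        ┃        
·┃■■■■■■■■■■                        ┃in St   
█┃■■■■■■■■■■                        ┃        
█┃■■■■■■■■■■                        ┃        
 ┃■■■■■■■■■■                        ┃        
 ┃■■■■■■■■■■                        ┃        
 ┃■■■■■■■■■■                        ┃        
 ┃■■■■■■■■■■                        ┃        


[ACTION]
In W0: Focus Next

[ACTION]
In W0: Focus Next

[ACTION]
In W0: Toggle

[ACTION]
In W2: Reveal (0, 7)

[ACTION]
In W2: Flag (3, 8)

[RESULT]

               ┏━━━━━━━━━━━━━━━━━━━━━━━━━━━━━
               ┃ FormWidget                  
━┏━━━━━━━━━━━━━━━━━━━━━━━━━━━━━━━━━━┓────────
S┃ Minesweeper                      ┃        
─┠──────────────────────────────────┨        
1┃■■■■■■■1■■                        ┃ht  ( ) 
·┃■■■■■■■■■■                        ┃        
·┃■■■■■■■■■■                        ┃in St   
█┃■■■■■■■■⚑■                        ┃        
█┃■■■■■■■■■■                        ┃        
 ┃■■■■■■■■■■                        ┃        
 ┃■■■■■■■■■■                        ┃        
 ┃■■■■■■■■■■                        ┃        
 ┃■■■■■■■■■■                        ┃        


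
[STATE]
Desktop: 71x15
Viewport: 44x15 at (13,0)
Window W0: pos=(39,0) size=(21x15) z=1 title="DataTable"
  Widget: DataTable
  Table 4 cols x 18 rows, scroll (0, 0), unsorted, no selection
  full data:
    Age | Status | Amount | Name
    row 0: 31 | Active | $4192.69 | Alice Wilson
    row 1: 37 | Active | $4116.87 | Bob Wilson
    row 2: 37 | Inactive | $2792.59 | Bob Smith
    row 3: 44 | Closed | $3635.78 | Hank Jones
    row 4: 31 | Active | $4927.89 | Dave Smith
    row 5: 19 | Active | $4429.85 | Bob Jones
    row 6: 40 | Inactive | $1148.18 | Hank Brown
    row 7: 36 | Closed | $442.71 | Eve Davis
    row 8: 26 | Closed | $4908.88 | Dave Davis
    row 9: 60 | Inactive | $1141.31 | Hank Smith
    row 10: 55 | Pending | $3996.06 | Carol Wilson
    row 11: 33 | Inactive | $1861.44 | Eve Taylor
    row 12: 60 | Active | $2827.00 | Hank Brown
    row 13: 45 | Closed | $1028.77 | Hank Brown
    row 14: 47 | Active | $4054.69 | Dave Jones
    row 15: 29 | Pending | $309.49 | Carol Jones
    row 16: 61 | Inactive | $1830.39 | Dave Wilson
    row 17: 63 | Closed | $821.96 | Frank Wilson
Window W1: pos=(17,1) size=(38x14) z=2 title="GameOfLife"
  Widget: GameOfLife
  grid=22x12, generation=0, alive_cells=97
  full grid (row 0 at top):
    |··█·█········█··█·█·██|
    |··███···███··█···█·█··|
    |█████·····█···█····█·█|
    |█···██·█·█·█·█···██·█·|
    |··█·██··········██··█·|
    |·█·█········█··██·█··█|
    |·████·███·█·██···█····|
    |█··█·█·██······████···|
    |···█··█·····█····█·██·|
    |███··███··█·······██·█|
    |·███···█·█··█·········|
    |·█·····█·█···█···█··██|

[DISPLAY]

                          ┏━━━━━━━━━━━━━━━━━
    ┏━━━━━━━━━━━━━━━━━━━━━━━━━━━━━━━━━━━━┓  
    ┃ GameOfLife                         ┃──
    ┠────────────────────────────────────┨ou
    ┃Gen: 0                              ┃──
    ┃··███···███··█···█·█··              ┃19
    ┃█████·····█···█····█·█              ┃11
    ┃█···██·█·█·█·█···██·█·              ┃79
    ┃··█·██··········██··█·              ┃63
    ┃·█·█········█··██·█··█              ┃92
    ┃·████·███·█·██···█····              ┃42
    ┃█··█·█·██······████···              ┃14
    ┃···█··█·····█····█·██·              ┃42
    ┃███··███··█·······██·█              ┃90
    ┗━━━━━━━━━━━━━━━━━━━━━━━━━━━━━━━━━━━━┛━━


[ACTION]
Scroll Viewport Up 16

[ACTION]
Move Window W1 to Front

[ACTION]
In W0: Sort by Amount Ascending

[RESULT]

                          ┏━━━━━━━━━━━━━━━━━
    ┏━━━━━━━━━━━━━━━━━━━━━━━━━━━━━━━━━━━━┓  
    ┃ GameOfLife                         ┃──
    ┠────────────────────────────────────┨ou
    ┃Gen: 0                              ┃──
    ┃··███···███··█···█·█··              ┃09
    ┃█████·····█···█····█·█              ┃42
    ┃█···██·█·█·█·█···██·█·              ┃21
    ┃··█·██··········██··█·              ┃02
    ┃·█·█········█··██·█··█              ┃14
    ┃·████·███·█·██···█····              ┃14
    ┃█··█·█·██······████···              ┃83
    ┃···█··█·····█····█·██·              ┃86
    ┃███··███··█·······██·█              ┃79
    ┗━━━━━━━━━━━━━━━━━━━━━━━━━━━━━━━━━━━━┛━━


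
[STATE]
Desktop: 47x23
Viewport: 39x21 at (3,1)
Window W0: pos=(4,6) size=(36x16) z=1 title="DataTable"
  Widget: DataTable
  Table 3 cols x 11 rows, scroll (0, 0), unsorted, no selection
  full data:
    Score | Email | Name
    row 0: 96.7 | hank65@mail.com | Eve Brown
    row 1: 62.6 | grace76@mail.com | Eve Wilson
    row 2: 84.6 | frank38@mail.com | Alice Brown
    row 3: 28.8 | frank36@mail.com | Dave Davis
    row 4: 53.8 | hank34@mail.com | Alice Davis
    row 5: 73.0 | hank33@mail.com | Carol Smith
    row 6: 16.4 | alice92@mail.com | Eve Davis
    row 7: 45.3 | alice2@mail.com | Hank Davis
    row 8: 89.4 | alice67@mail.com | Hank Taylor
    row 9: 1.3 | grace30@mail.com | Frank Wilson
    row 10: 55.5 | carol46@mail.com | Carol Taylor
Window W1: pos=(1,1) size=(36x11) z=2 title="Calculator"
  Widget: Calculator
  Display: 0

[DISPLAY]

━━━━━━━━━━━━━━━━━━━━━━━━━━━━━━━━━┓     
Calculator                       ┃     
─────────────────────────────────┨     
                                0┃     
───┬───┬───┬───┐                 ┃     
 7 │ 8 │ 9 │ ÷ │                 ┃━━┓  
───┼───┼───┼───┤                 ┃  ┃  
 4 │ 5 │ 6 │ × │                 ┃──┨  
───┼───┼───┼───┤                 ┃  ┃  
 1 │ 2 │ 3 │ - │                 ┃──┃  
━━━━━━━━━━━━━━━━━━━━━━━━━━━━━━━━━┛  ┃  
 ┃62.6 │grace76@mail.com│Eve Wilson ┃  
 ┃84.6 │frank38@mail.com│Alice Brown┃  
 ┃28.8 │frank36@mail.com│Dave Davis ┃  
 ┃53.8 │hank34@mail.com │Alice Davis┃  
 ┃73.0 │hank33@mail.com │Carol Smith┃  
 ┃16.4 │alice92@mail.com│Eve Davis  ┃  
 ┃45.3 │alice2@mail.com │Hank Davis ┃  
 ┃89.4 │alice67@mail.com│Hank Taylor┃  
 ┃1.3  │grace30@mail.com│Frank Wilso┃  
 ┗━━━━━━━━━━━━━━━━━━━━━━━━━━━━━━━━━━┛  


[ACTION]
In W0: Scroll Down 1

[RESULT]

━━━━━━━━━━━━━━━━━━━━━━━━━━━━━━━━━┓     
Calculator                       ┃     
─────────────────────────────────┨     
                                0┃     
───┬───┬───┬───┐                 ┃     
 7 │ 8 │ 9 │ ÷ │                 ┃━━┓  
───┼───┼───┼───┤                 ┃  ┃  
 4 │ 5 │ 6 │ × │                 ┃──┨  
───┼───┼───┼───┤                 ┃  ┃  
 1 │ 2 │ 3 │ - │                 ┃──┃  
━━━━━━━━━━━━━━━━━━━━━━━━━━━━━━━━━┛n ┃  
 ┃84.6 │frank38@mail.com│Alice Brown┃  
 ┃28.8 │frank36@mail.com│Dave Davis ┃  
 ┃53.8 │hank34@mail.com │Alice Davis┃  
 ┃73.0 │hank33@mail.com │Carol Smith┃  
 ┃16.4 │alice92@mail.com│Eve Davis  ┃  
 ┃45.3 │alice2@mail.com │Hank Davis ┃  
 ┃89.4 │alice67@mail.com│Hank Taylor┃  
 ┃1.3  │grace30@mail.com│Frank Wilso┃  
 ┃55.5 │carol46@mail.com│Carol Taylo┃  
 ┗━━━━━━━━━━━━━━━━━━━━━━━━━━━━━━━━━━┛  


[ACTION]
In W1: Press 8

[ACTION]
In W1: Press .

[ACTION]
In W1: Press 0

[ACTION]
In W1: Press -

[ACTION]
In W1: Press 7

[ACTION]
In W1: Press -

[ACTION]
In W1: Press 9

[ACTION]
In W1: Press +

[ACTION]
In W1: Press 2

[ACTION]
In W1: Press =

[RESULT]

━━━━━━━━━━━━━━━━━━━━━━━━━━━━━━━━━┓     
Calculator                       ┃     
─────────────────────────────────┨     
                               -6┃     
───┬───┬───┬───┐                 ┃     
 7 │ 8 │ 9 │ ÷ │                 ┃━━┓  
───┼───┼───┼───┤                 ┃  ┃  
 4 │ 5 │ 6 │ × │                 ┃──┨  
───┼───┼───┼───┤                 ┃  ┃  
 1 │ 2 │ 3 │ - │                 ┃──┃  
━━━━━━━━━━━━━━━━━━━━━━━━━━━━━━━━━┛n ┃  
 ┃84.6 │frank38@mail.com│Alice Brown┃  
 ┃28.8 │frank36@mail.com│Dave Davis ┃  
 ┃53.8 │hank34@mail.com │Alice Davis┃  
 ┃73.0 │hank33@mail.com │Carol Smith┃  
 ┃16.4 │alice92@mail.com│Eve Davis  ┃  
 ┃45.3 │alice2@mail.com │Hank Davis ┃  
 ┃89.4 │alice67@mail.com│Hank Taylor┃  
 ┃1.3  │grace30@mail.com│Frank Wilso┃  
 ┃55.5 │carol46@mail.com│Carol Taylo┃  
 ┗━━━━━━━━━━━━━━━━━━━━━━━━━━━━━━━━━━┛  


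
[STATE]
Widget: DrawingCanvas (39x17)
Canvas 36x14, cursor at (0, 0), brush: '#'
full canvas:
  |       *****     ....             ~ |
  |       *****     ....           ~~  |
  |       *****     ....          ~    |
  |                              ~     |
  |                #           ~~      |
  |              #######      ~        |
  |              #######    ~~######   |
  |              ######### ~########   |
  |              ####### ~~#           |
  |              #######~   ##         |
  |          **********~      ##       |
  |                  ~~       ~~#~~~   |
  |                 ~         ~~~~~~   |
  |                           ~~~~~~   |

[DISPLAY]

+      *****     ....             ~    
       *****     ....           ~~     
       *****     ....          ~       
                              ~        
                #           ~~         
              #######      ~           
              #######    ~~######      
              ######### ~########      
              ####### ~~#              
              #######~   ##            
          **********~      ##          
                  ~~       ~~#~~~      
                 ~         ~~~~~~      
                           ~~~~~~      
                                       
                                       
                                       


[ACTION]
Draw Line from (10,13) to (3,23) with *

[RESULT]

+      *****     ....             ~    
       *****     ....           ~~     
       *****     ....          ~       
                       *      ~        
                #    **     ~~         
              ######*      ~           
              #####*#    ~~######      
              ###**#### ~########      
              ##*#### ~~#              
              **#####~   ##            
          **********~      ##          
                  ~~       ~~#~~~      
                 ~         ~~~~~~      
                           ~~~~~~      
                                       
                                       
                                       


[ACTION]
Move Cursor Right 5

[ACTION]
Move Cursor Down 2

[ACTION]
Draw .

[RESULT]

       *****     ....             ~    
       *****     ....           ~~     
     . *****     ....          ~       
                       *      ~        
                #    **     ~~         
              ######*      ~           
              #####*#    ~~######      
              ###**#### ~########      
              ##*#### ~~#              
              **#####~   ##            
          **********~      ##          
                  ~~       ~~#~~~      
                 ~         ~~~~~~      
                           ~~~~~~      
                                       
                                       
                                       


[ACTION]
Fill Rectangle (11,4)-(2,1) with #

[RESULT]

       *****     ....             ~    
       *****     ....           ~~     
 ####. *****     ....          ~       
 ####                  *      ~        
 ####           #    **     ~~         
 ####         ######*      ~           
 ####         #####*#    ~~######      
 ####         ###**#### ~########      
 ####         ##*#### ~~#              
 ####         **#####~   ##            
 ####     **********~      ##          
 ####             ~~       ~~#~~~      
                 ~         ~~~~~~      
                           ~~~~~~      
                                       
                                       
                                       


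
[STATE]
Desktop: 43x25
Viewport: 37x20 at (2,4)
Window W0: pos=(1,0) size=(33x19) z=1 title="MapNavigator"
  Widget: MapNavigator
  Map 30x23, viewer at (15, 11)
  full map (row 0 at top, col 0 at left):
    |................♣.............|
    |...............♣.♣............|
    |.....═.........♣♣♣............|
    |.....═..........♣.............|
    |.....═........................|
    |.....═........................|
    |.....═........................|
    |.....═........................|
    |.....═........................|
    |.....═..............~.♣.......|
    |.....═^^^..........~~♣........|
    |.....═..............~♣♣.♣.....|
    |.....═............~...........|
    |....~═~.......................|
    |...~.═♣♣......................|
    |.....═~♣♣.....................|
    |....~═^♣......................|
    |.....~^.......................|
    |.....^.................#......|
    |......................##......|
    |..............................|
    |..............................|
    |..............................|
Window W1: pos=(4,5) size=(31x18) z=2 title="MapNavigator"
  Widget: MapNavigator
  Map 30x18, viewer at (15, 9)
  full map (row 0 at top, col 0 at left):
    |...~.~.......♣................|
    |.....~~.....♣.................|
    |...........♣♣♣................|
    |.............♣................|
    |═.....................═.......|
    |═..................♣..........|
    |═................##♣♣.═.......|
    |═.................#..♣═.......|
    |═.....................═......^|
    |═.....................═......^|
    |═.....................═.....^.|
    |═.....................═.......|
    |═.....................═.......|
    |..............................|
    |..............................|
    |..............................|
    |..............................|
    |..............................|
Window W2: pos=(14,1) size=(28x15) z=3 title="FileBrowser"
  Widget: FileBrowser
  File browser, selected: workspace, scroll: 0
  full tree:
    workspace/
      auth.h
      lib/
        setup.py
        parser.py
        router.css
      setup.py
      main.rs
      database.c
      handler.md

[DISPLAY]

.....═......┃> [-] workspace/        
..┏━━━━━━━━━┃    auth.h              
..┃ MapNavig┃    [+] lib/            
..┠─────────┃    setup.py            
..┃.........┃    main.rs             
..┃.........┃    database.c          
..┃.........┃    handler.md          
..┃.........┃                        
..┃.........┃                        
..┃.........┃                        
..┃.........┃                        
..┃.........┗━━━━━━━━━━━━━━━━━━━━━━━━
..┃.....................═.....^.┃    
..┃.....................═.......┃    
━━┃.....................═.......┃    
  ┃.............................┃    
  ┃.............................┃    
  ┃.............................┃    
  ┗━━━━━━━━━━━━━━━━━━━━━━━━━━━━━┛    
                                     


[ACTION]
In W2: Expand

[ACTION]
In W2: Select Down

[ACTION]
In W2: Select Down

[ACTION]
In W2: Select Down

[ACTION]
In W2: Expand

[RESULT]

.....═......┃  [-] workspace/        
..┏━━━━━━━━━┃    auth.h              
..┃ MapNavig┃    [+] lib/            
..┠─────────┃  > setup.py            
..┃.........┃    main.rs             
..┃.........┃    database.c          
..┃.........┃    handler.md          
..┃.........┃                        
..┃.........┃                        
..┃.........┃                        
..┃.........┃                        
..┃.........┗━━━━━━━━━━━━━━━━━━━━━━━━
..┃.....................═.....^.┃    
..┃.....................═.......┃    
━━┃.....................═.......┃    
  ┃.............................┃    
  ┃.............................┃    
  ┃.............................┃    
  ┗━━━━━━━━━━━━━━━━━━━━━━━━━━━━━┛    
                                     


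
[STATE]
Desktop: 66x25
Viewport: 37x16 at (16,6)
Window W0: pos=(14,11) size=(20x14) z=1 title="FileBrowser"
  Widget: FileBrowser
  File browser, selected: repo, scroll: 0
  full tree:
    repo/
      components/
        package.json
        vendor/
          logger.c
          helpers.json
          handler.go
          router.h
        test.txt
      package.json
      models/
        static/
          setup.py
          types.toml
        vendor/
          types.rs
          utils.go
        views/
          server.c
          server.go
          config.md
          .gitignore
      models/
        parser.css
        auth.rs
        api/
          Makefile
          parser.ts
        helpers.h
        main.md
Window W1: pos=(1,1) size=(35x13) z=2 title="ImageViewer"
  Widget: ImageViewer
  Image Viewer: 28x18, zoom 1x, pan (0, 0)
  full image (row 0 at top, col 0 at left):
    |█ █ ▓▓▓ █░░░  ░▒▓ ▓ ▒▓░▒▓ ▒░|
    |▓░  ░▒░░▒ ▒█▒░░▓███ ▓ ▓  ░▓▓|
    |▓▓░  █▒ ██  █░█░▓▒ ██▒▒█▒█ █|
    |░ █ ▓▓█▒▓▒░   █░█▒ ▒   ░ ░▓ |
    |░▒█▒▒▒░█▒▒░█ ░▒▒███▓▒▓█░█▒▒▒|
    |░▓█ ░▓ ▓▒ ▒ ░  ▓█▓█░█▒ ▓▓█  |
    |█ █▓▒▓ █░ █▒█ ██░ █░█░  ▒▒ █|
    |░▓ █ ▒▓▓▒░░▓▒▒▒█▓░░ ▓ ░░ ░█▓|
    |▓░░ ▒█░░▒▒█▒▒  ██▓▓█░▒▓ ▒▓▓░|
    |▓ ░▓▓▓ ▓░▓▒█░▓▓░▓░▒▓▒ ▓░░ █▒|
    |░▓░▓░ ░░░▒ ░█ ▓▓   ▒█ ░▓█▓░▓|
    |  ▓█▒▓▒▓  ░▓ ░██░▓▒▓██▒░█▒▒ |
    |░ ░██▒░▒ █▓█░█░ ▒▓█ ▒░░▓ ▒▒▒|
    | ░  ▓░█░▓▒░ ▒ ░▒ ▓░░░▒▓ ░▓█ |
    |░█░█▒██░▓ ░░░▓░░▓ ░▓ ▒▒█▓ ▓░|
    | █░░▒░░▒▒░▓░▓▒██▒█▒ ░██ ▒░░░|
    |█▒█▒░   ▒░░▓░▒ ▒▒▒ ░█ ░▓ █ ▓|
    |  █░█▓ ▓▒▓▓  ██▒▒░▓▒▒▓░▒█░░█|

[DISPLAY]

█░▓▒ ██▒▒█▒█ █     ┃                 
█░█▒ ▒   ░ ░▓      ┃                 
▒▒███▓▒▓█░█▒▒▒     ┃                 
 ▓█▓█░█▒ ▓▓█       ┃                 
██░ █░█░  ▒▒ █     ┃                 
▒█▓░░ ▓ ░░ ░█▓     ┃                 
 ██▓▓█░▒▓ ▒▓▓░     ┃                 
━━━━━━━━━━━━━━━━━━━┛                 
 [-] repo/       ┃                   
   [+] components┃                   
   package.json  ┃                   
   [+] models/   ┃                   
   [+] models/   ┃                   
                 ┃                   
                 ┃                   
                 ┃                   


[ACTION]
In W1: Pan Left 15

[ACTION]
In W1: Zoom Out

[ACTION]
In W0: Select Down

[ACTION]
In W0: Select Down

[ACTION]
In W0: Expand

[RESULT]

█░▓▒ ██▒▒█▒█ █     ┃                 
█░█▒ ▒   ░ ░▓      ┃                 
▒▒███▓▒▓█░█▒▒▒     ┃                 
 ▓█▓█░█▒ ▓▓█       ┃                 
██░ █░█░  ▒▒ █     ┃                 
▒█▓░░ ▓ ░░ ░█▓     ┃                 
 ██▓▓█░▒▓ ▒▓▓░     ┃                 
━━━━━━━━━━━━━━━━━━━┛                 
 [-] repo/       ┃                   
   [+] components┃                   
 > package.json  ┃                   
   [+] models/   ┃                   
   [+] models/   ┃                   
                 ┃                   
                 ┃                   
                 ┃                   


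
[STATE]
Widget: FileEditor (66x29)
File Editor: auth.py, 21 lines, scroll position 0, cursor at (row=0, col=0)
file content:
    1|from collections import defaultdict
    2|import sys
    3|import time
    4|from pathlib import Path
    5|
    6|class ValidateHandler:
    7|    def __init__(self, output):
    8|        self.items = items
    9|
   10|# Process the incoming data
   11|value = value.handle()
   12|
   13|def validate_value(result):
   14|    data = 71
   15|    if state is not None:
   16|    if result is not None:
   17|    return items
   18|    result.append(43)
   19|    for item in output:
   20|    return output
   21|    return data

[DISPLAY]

█rom collections import defaultdict                              ▲
import sys                                                       █
import time                                                      ░
from pathlib import Path                                         ░
                                                                 ░
class ValidateHandler:                                           ░
    def __init__(self, output):                                  ░
        self.items = items                                       ░
                                                                 ░
# Process the incoming data                                      ░
value = value.handle()                                           ░
                                                                 ░
def validate_value(result):                                      ░
    data = 71                                                    ░
    if state is not None:                                        ░
    if result is not None:                                       ░
    return items                                                 ░
    result.append(43)                                            ░
    for item in output:                                          ░
    return output                                                ░
    return data                                                  ░
                                                                 ░
                                                                 ░
                                                                 ░
                                                                 ░
                                                                 ░
                                                                 ░
                                                                 ░
                                                                 ▼


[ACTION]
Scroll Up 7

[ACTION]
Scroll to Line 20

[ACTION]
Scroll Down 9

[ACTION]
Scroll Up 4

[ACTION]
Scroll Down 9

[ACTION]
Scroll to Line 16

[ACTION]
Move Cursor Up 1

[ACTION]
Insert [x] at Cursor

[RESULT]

x█rom collections import defaultdict                             ▲
import sys                                                       █
import time                                                      ░
from pathlib import Path                                         ░
                                                                 ░
class ValidateHandler:                                           ░
    def __init__(self, output):                                  ░
        self.items = items                                       ░
                                                                 ░
# Process the incoming data                                      ░
value = value.handle()                                           ░
                                                                 ░
def validate_value(result):                                      ░
    data = 71                                                    ░
    if state is not None:                                        ░
    if result is not None:                                       ░
    return items                                                 ░
    result.append(43)                                            ░
    for item in output:                                          ░
    return output                                                ░
    return data                                                  ░
                                                                 ░
                                                                 ░
                                                                 ░
                                                                 ░
                                                                 ░
                                                                 ░
                                                                 ░
                                                                 ▼


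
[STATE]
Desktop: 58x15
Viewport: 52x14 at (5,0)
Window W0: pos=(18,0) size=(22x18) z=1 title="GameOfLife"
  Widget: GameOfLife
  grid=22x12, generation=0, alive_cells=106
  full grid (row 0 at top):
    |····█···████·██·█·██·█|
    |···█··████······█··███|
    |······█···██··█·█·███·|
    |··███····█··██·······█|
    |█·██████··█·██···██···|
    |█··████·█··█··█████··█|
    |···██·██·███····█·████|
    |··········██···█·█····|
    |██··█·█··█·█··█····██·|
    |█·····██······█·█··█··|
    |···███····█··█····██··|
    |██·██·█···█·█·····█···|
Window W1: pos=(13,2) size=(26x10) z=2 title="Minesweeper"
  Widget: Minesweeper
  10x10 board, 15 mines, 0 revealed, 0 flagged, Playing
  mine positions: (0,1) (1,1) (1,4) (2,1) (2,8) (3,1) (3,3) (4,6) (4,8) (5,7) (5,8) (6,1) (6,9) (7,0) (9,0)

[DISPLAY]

             ┏━━━━━━━━━━━━━━━━━━━━┓                 
             ┃ GameOfLife         ┃                 
        ┏━━━━━━━━━━━━━━━━━━━━━━━━┓┨                 
        ┃ Minesweeper            ┃┃                 
        ┠────────────────────────┨┃                 
        ┃■■■■■■■■■■              ┃┃                 
        ┃■■■■■■■■■■              ┃┃                 
        ┃■■■■■■■■■■              ┃┃                 
        ┃■■■■■■■■■■              ┃┃                 
        ┃■■■■■■■■■■              ┃┃                 
        ┃■■■■■■■■■■              ┃┃                 
        ┗━━━━━━━━━━━━━━━━━━━━━━━━┛┃                 
             ┃█··█·█··█·█··█····██┃                 
             ┃·····██······█·█··█·┃                 


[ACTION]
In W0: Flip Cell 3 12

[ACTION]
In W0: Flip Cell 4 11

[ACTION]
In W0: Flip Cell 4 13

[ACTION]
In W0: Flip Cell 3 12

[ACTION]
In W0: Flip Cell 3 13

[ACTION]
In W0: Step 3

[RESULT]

             ┏━━━━━━━━━━━━━━━━━━━━┓                 
             ┃ GameOfLife         ┃                 
        ┏━━━━━━━━━━━━━━━━━━━━━━━━┓┨                 
        ┃ Minesweeper            ┃┃                 
        ┠────────────────────────┨┃                 
        ┃■■■■■■■■■■              ┃┃                 
        ┃■■■■■■■■■■              ┃┃                 
        ┃■■■■■■■■■■              ┃┃                 
        ┃■■■■■■■■■■              ┃┃                 
        ┃■■■■■■■■■■              ┃┃                 
        ┃■■■■■■■■■■              ┃┃                 
        ┗━━━━━━━━━━━━━━━━━━━━━━━━┛┃                 
             ┃█···█···█····█···███┃                 
             ┃███·███·█···██·██··█┃                 
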